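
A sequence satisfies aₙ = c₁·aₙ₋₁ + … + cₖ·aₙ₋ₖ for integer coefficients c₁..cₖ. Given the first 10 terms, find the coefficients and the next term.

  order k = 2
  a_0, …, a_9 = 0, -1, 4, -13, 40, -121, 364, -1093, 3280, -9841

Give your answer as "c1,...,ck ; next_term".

  a_2 = -4·-1 + -3·0 = 4
  a_3 = -4·4 + -3·-1 = -13
  a_4 = -4·-13 + -3·4 = 40
  a_5 = -4·40 + -3·-13 = -121
  a_6 = -4·-121 + -3·40 = 364
  a_7 = -4·364 + -3·-121 = -1093
  a_8 = -4·-1093 + -3·364 = 3280
  a_9 = -4·3280 + -3·-1093 = -9841
  a_10 = -4·-9841 + -3·3280 = 29524

-4,-3 ; 29524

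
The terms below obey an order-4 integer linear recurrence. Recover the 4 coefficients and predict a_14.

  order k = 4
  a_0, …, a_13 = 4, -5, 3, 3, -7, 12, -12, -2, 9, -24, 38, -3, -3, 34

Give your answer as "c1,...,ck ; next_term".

  a_4 = 0·3 + 0·3 + -1·-5 + -3·4 = -7
  a_5 = 0·-7 + 0·3 + -1·3 + -3·-5 = 12
  a_6 = 0·12 + 0·-7 + -1·3 + -3·3 = -12
  a_7 = 0·-12 + 0·12 + -1·-7 + -3·3 = -2
  a_8 = 0·-2 + 0·-12 + -1·12 + -3·-7 = 9
  a_9 = 0·9 + 0·-2 + -1·-12 + -3·12 = -24
  a_10 = 0·-24 + 0·9 + -1·-2 + -3·-12 = 38
  a_11 = 0·38 + 0·-24 + -1·9 + -3·-2 = -3
  a_12 = 0·-3 + 0·38 + -1·-24 + -3·9 = -3
  a_13 = 0·-3 + 0·-3 + -1·38 + -3·-24 = 34
  a_14 = 0·34 + 0·-3 + -1·-3 + -3·38 = -111

0,0,-1,-3 ; -111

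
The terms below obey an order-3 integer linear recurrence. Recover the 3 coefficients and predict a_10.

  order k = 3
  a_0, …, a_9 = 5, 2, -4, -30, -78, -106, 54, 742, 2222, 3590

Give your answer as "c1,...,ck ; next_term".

3,-4,-2 ; 398

  a_3 = 3·-4 + -4·2 + -2·5 = -30
  a_4 = 3·-30 + -4·-4 + -2·2 = -78
  a_5 = 3·-78 + -4·-30 + -2·-4 = -106
  a_6 = 3·-106 + -4·-78 + -2·-30 = 54
  a_7 = 3·54 + -4·-106 + -2·-78 = 742
  a_8 = 3·742 + -4·54 + -2·-106 = 2222
  a_9 = 3·2222 + -4·742 + -2·54 = 3590
  a_10 = 3·3590 + -4·2222 + -2·742 = 398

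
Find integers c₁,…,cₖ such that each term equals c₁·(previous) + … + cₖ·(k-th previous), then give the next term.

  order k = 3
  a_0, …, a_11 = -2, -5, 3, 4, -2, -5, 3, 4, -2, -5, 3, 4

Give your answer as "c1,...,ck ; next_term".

-1,-1,-1 ; -2

  a_3 = -1·3 + -1·-5 + -1·-2 = 4
  a_4 = -1·4 + -1·3 + -1·-5 = -2
  a_5 = -1·-2 + -1·4 + -1·3 = -5
  a_6 = -1·-5 + -1·-2 + -1·4 = 3
  a_7 = -1·3 + -1·-5 + -1·-2 = 4
  a_8 = -1·4 + -1·3 + -1·-5 = -2
  a_9 = -1·-2 + -1·4 + -1·3 = -5
  a_10 = -1·-5 + -1·-2 + -1·4 = 3
  a_11 = -1·3 + -1·-5 + -1·-2 = 4
  a_12 = -1·4 + -1·3 + -1·-5 = -2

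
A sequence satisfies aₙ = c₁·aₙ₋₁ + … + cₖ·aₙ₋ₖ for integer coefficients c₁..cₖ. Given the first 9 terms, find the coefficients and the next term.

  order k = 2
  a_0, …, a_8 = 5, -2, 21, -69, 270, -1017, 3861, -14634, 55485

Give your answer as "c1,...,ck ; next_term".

  a_2 = -3·-2 + 3·5 = 21
  a_3 = -3·21 + 3·-2 = -69
  a_4 = -3·-69 + 3·21 = 270
  a_5 = -3·270 + 3·-69 = -1017
  a_6 = -3·-1017 + 3·270 = 3861
  a_7 = -3·3861 + 3·-1017 = -14634
  a_8 = -3·-14634 + 3·3861 = 55485
  a_9 = -3·55485 + 3·-14634 = -210357

-3,3 ; -210357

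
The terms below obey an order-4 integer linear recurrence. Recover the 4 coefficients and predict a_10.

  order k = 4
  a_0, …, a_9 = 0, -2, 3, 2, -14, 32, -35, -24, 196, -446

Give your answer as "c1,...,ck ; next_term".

-2,-2,2,-1 ; 487

  a_4 = -2·2 + -2·3 + 2·-2 + -1·0 = -14
  a_5 = -2·-14 + -2·2 + 2·3 + -1·-2 = 32
  a_6 = -2·32 + -2·-14 + 2·2 + -1·3 = -35
  a_7 = -2·-35 + -2·32 + 2·-14 + -1·2 = -24
  a_8 = -2·-24 + -2·-35 + 2·32 + -1·-14 = 196
  a_9 = -2·196 + -2·-24 + 2·-35 + -1·32 = -446
  a_10 = -2·-446 + -2·196 + 2·-24 + -1·-35 = 487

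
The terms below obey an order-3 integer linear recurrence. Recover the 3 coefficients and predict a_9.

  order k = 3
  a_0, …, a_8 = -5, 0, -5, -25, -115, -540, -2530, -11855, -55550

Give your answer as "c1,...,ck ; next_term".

4,3,1 ; -260295

  a_3 = 4·-5 + 3·0 + 1·-5 = -25
  a_4 = 4·-25 + 3·-5 + 1·0 = -115
  a_5 = 4·-115 + 3·-25 + 1·-5 = -540
  a_6 = 4·-540 + 3·-115 + 1·-25 = -2530
  a_7 = 4·-2530 + 3·-540 + 1·-115 = -11855
  a_8 = 4·-11855 + 3·-2530 + 1·-540 = -55550
  a_9 = 4·-55550 + 3·-11855 + 1·-2530 = -260295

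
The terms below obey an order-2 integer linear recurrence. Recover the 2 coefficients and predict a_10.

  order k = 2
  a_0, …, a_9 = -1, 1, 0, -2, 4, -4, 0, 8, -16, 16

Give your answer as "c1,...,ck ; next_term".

  a_2 = -2·1 + -2·-1 = 0
  a_3 = -2·0 + -2·1 = -2
  a_4 = -2·-2 + -2·0 = 4
  a_5 = -2·4 + -2·-2 = -4
  a_6 = -2·-4 + -2·4 = 0
  a_7 = -2·0 + -2·-4 = 8
  a_8 = -2·8 + -2·0 = -16
  a_9 = -2·-16 + -2·8 = 16
  a_10 = -2·16 + -2·-16 = 0

-2,-2 ; 0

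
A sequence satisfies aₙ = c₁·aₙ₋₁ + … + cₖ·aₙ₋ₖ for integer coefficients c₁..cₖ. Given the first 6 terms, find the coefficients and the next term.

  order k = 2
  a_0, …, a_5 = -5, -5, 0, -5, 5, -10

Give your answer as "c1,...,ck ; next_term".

-1,1 ; 15

  a_2 = -1·-5 + 1·-5 = 0
  a_3 = -1·0 + 1·-5 = -5
  a_4 = -1·-5 + 1·0 = 5
  a_5 = -1·5 + 1·-5 = -10
  a_6 = -1·-10 + 1·5 = 15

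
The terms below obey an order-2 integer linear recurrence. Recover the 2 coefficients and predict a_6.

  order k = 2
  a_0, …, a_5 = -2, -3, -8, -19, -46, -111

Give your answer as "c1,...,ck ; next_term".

2,1 ; -268

  a_2 = 2·-3 + 1·-2 = -8
  a_3 = 2·-8 + 1·-3 = -19
  a_4 = 2·-19 + 1·-8 = -46
  a_5 = 2·-46 + 1·-19 = -111
  a_6 = 2·-111 + 1·-46 = -268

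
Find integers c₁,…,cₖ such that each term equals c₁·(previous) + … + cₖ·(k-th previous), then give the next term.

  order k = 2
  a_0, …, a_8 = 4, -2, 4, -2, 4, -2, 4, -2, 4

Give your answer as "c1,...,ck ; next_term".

0,1 ; -2

  a_2 = 0·-2 + 1·4 = 4
  a_3 = 0·4 + 1·-2 = -2
  a_4 = 0·-2 + 1·4 = 4
  a_5 = 0·4 + 1·-2 = -2
  a_6 = 0·-2 + 1·4 = 4
  a_7 = 0·4 + 1·-2 = -2
  a_8 = 0·-2 + 1·4 = 4
  a_9 = 0·4 + 1·-2 = -2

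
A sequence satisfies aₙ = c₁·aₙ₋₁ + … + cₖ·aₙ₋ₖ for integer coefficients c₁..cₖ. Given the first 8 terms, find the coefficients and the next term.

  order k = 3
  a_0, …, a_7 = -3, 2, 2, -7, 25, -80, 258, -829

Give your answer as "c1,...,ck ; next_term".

  a_3 = -3·2 + 1·2 + 1·-3 = -7
  a_4 = -3·-7 + 1·2 + 1·2 = 25
  a_5 = -3·25 + 1·-7 + 1·2 = -80
  a_6 = -3·-80 + 1·25 + 1·-7 = 258
  a_7 = -3·258 + 1·-80 + 1·25 = -829
  a_8 = -3·-829 + 1·258 + 1·-80 = 2665

-3,1,1 ; 2665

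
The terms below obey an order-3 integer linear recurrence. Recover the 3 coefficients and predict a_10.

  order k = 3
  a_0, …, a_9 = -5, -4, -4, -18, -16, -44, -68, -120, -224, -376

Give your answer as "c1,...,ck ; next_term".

  a_3 = 0·-4 + 2·-4 + 2·-5 = -18
  a_4 = 0·-18 + 2·-4 + 2·-4 = -16
  a_5 = 0·-16 + 2·-18 + 2·-4 = -44
  a_6 = 0·-44 + 2·-16 + 2·-18 = -68
  a_7 = 0·-68 + 2·-44 + 2·-16 = -120
  a_8 = 0·-120 + 2·-68 + 2·-44 = -224
  a_9 = 0·-224 + 2·-120 + 2·-68 = -376
  a_10 = 0·-376 + 2·-224 + 2·-120 = -688

0,2,2 ; -688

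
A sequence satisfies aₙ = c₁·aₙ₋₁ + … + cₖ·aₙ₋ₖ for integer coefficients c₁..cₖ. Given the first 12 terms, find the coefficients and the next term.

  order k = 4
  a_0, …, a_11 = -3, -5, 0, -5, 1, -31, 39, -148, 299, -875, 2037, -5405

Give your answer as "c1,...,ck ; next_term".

-1,3,-1,3 ; 13288

  a_4 = -1·-5 + 3·0 + -1·-5 + 3·-3 = 1
  a_5 = -1·1 + 3·-5 + -1·0 + 3·-5 = -31
  a_6 = -1·-31 + 3·1 + -1·-5 + 3·0 = 39
  a_7 = -1·39 + 3·-31 + -1·1 + 3·-5 = -148
  a_8 = -1·-148 + 3·39 + -1·-31 + 3·1 = 299
  a_9 = -1·299 + 3·-148 + -1·39 + 3·-31 = -875
  a_10 = -1·-875 + 3·299 + -1·-148 + 3·39 = 2037
  a_11 = -1·2037 + 3·-875 + -1·299 + 3·-148 = -5405
  a_12 = -1·-5405 + 3·2037 + -1·-875 + 3·299 = 13288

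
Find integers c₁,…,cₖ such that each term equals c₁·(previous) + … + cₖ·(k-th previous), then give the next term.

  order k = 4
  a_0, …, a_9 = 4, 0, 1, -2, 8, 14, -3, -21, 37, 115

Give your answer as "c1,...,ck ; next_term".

  a_4 = 1·-2 + -2·1 + 2·0 + 3·4 = 8
  a_5 = 1·8 + -2·-2 + 2·1 + 3·0 = 14
  a_6 = 1·14 + -2·8 + 2·-2 + 3·1 = -3
  a_7 = 1·-3 + -2·14 + 2·8 + 3·-2 = -21
  a_8 = 1·-21 + -2·-3 + 2·14 + 3·8 = 37
  a_9 = 1·37 + -2·-21 + 2·-3 + 3·14 = 115
  a_10 = 1·115 + -2·37 + 2·-21 + 3·-3 = -10

1,-2,2,3 ; -10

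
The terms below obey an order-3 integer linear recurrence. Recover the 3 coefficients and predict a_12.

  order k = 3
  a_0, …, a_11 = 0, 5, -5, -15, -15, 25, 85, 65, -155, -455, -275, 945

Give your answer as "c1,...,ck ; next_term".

1,-2,-2 ; 2405

  a_3 = 1·-5 + -2·5 + -2·0 = -15
  a_4 = 1·-15 + -2·-5 + -2·5 = -15
  a_5 = 1·-15 + -2·-15 + -2·-5 = 25
  a_6 = 1·25 + -2·-15 + -2·-15 = 85
  a_7 = 1·85 + -2·25 + -2·-15 = 65
  a_8 = 1·65 + -2·85 + -2·25 = -155
  a_9 = 1·-155 + -2·65 + -2·85 = -455
  a_10 = 1·-455 + -2·-155 + -2·65 = -275
  a_11 = 1·-275 + -2·-455 + -2·-155 = 945
  a_12 = 1·945 + -2·-275 + -2·-455 = 2405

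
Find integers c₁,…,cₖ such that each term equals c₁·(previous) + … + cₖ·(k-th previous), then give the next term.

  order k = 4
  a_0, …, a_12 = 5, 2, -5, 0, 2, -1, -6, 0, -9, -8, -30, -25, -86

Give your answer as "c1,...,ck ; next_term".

  a_4 = 0·0 + 2·-5 + 1·2 + 2·5 = 2
  a_5 = 0·2 + 2·0 + 1·-5 + 2·2 = -1
  a_6 = 0·-1 + 2·2 + 1·0 + 2·-5 = -6
  a_7 = 0·-6 + 2·-1 + 1·2 + 2·0 = 0
  a_8 = 0·0 + 2·-6 + 1·-1 + 2·2 = -9
  a_9 = 0·-9 + 2·0 + 1·-6 + 2·-1 = -8
  a_10 = 0·-8 + 2·-9 + 1·0 + 2·-6 = -30
  a_11 = 0·-30 + 2·-8 + 1·-9 + 2·0 = -25
  a_12 = 0·-25 + 2·-30 + 1·-8 + 2·-9 = -86
  a_13 = 0·-86 + 2·-25 + 1·-30 + 2·-8 = -96

0,2,1,2 ; -96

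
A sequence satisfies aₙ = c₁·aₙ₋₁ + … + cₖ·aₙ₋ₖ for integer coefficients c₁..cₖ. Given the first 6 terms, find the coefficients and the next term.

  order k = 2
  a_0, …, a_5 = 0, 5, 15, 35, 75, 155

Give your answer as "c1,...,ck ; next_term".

3,-2 ; 315

  a_2 = 3·5 + -2·0 = 15
  a_3 = 3·15 + -2·5 = 35
  a_4 = 3·35 + -2·15 = 75
  a_5 = 3·75 + -2·35 = 155
  a_6 = 3·155 + -2·75 = 315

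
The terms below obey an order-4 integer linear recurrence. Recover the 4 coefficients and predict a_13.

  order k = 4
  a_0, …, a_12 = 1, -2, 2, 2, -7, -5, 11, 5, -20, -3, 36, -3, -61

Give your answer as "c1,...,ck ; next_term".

1,-2,2,-1 ; 20

  a_4 = 1·2 + -2·2 + 2·-2 + -1·1 = -7
  a_5 = 1·-7 + -2·2 + 2·2 + -1·-2 = -5
  a_6 = 1·-5 + -2·-7 + 2·2 + -1·2 = 11
  a_7 = 1·11 + -2·-5 + 2·-7 + -1·2 = 5
  a_8 = 1·5 + -2·11 + 2·-5 + -1·-7 = -20
  a_9 = 1·-20 + -2·5 + 2·11 + -1·-5 = -3
  a_10 = 1·-3 + -2·-20 + 2·5 + -1·11 = 36
  a_11 = 1·36 + -2·-3 + 2·-20 + -1·5 = -3
  a_12 = 1·-3 + -2·36 + 2·-3 + -1·-20 = -61
  a_13 = 1·-61 + -2·-3 + 2·36 + -1·-3 = 20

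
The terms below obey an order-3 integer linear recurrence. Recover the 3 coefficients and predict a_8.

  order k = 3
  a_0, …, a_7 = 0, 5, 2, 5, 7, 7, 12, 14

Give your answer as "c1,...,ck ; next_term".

0,1,1 ; 19

  a_3 = 0·2 + 1·5 + 1·0 = 5
  a_4 = 0·5 + 1·2 + 1·5 = 7
  a_5 = 0·7 + 1·5 + 1·2 = 7
  a_6 = 0·7 + 1·7 + 1·5 = 12
  a_7 = 0·12 + 1·7 + 1·7 = 14
  a_8 = 0·14 + 1·12 + 1·7 = 19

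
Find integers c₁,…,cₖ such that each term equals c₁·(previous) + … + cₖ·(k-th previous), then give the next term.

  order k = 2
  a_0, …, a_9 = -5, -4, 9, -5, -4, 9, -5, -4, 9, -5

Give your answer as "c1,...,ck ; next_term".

  a_2 = -1·-4 + -1·-5 = 9
  a_3 = -1·9 + -1·-4 = -5
  a_4 = -1·-5 + -1·9 = -4
  a_5 = -1·-4 + -1·-5 = 9
  a_6 = -1·9 + -1·-4 = -5
  a_7 = -1·-5 + -1·9 = -4
  a_8 = -1·-4 + -1·-5 = 9
  a_9 = -1·9 + -1·-4 = -5
  a_10 = -1·-5 + -1·9 = -4

-1,-1 ; -4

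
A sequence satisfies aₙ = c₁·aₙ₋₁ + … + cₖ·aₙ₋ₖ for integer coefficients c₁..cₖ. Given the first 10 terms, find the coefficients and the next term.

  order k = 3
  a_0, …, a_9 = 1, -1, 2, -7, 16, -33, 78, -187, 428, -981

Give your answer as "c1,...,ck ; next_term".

  a_3 = -2·2 + -1·-1 + -4·1 = -7
  a_4 = -2·-7 + -1·2 + -4·-1 = 16
  a_5 = -2·16 + -1·-7 + -4·2 = -33
  a_6 = -2·-33 + -1·16 + -4·-7 = 78
  a_7 = -2·78 + -1·-33 + -4·16 = -187
  a_8 = -2·-187 + -1·78 + -4·-33 = 428
  a_9 = -2·428 + -1·-187 + -4·78 = -981
  a_10 = -2·-981 + -1·428 + -4·-187 = 2282

-2,-1,-4 ; 2282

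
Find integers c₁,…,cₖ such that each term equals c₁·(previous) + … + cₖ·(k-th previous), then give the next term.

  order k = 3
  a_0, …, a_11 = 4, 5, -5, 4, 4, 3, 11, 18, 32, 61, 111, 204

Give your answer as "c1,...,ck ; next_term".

1,1,1 ; 376

  a_3 = 1·-5 + 1·5 + 1·4 = 4
  a_4 = 1·4 + 1·-5 + 1·5 = 4
  a_5 = 1·4 + 1·4 + 1·-5 = 3
  a_6 = 1·3 + 1·4 + 1·4 = 11
  a_7 = 1·11 + 1·3 + 1·4 = 18
  a_8 = 1·18 + 1·11 + 1·3 = 32
  a_9 = 1·32 + 1·18 + 1·11 = 61
  a_10 = 1·61 + 1·32 + 1·18 = 111
  a_11 = 1·111 + 1·61 + 1·32 = 204
  a_12 = 1·204 + 1·111 + 1·61 = 376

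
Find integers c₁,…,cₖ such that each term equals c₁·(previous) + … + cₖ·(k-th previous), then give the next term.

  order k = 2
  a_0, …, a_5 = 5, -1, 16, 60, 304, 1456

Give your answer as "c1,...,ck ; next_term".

4,4 ; 7040

  a_2 = 4·-1 + 4·5 = 16
  a_3 = 4·16 + 4·-1 = 60
  a_4 = 4·60 + 4·16 = 304
  a_5 = 4·304 + 4·60 = 1456
  a_6 = 4·1456 + 4·304 = 7040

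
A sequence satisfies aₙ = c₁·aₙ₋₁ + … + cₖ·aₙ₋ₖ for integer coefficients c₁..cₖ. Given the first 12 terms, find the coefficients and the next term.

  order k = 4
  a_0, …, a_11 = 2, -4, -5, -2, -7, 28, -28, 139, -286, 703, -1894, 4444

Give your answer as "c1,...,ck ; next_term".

-1,3,-3,-3 ; -11377

  a_4 = -1·-2 + 3·-5 + -3·-4 + -3·2 = -7
  a_5 = -1·-7 + 3·-2 + -3·-5 + -3·-4 = 28
  a_6 = -1·28 + 3·-7 + -3·-2 + -3·-5 = -28
  a_7 = -1·-28 + 3·28 + -3·-7 + -3·-2 = 139
  a_8 = -1·139 + 3·-28 + -3·28 + -3·-7 = -286
  a_9 = -1·-286 + 3·139 + -3·-28 + -3·28 = 703
  a_10 = -1·703 + 3·-286 + -3·139 + -3·-28 = -1894
  a_11 = -1·-1894 + 3·703 + -3·-286 + -3·139 = 4444
  a_12 = -1·4444 + 3·-1894 + -3·703 + -3·-286 = -11377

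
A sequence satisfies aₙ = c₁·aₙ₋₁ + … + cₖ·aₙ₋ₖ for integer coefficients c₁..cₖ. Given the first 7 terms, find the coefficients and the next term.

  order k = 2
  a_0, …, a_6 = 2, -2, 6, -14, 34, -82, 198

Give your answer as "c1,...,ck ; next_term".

-2,1 ; -478

  a_2 = -2·-2 + 1·2 = 6
  a_3 = -2·6 + 1·-2 = -14
  a_4 = -2·-14 + 1·6 = 34
  a_5 = -2·34 + 1·-14 = -82
  a_6 = -2·-82 + 1·34 = 198
  a_7 = -2·198 + 1·-82 = -478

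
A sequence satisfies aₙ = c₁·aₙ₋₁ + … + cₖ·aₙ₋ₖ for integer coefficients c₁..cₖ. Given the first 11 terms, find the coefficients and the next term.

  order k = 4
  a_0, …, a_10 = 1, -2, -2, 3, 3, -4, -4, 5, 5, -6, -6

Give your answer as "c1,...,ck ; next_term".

  a_4 = 0·3 + -2·-2 + 0·-2 + -1·1 = 3
  a_5 = 0·3 + -2·3 + 0·-2 + -1·-2 = -4
  a_6 = 0·-4 + -2·3 + 0·3 + -1·-2 = -4
  a_7 = 0·-4 + -2·-4 + 0·3 + -1·3 = 5
  a_8 = 0·5 + -2·-4 + 0·-4 + -1·3 = 5
  a_9 = 0·5 + -2·5 + 0·-4 + -1·-4 = -6
  a_10 = 0·-6 + -2·5 + 0·5 + -1·-4 = -6
  a_11 = 0·-6 + -2·-6 + 0·5 + -1·5 = 7

0,-2,0,-1 ; 7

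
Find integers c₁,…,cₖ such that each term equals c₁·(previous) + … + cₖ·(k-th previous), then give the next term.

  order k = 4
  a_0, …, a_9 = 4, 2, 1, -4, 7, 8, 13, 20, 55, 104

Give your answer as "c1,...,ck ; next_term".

  a_4 = 1·-4 + 1·1 + 1·2 + 2·4 = 7
  a_5 = 1·7 + 1·-4 + 1·1 + 2·2 = 8
  a_6 = 1·8 + 1·7 + 1·-4 + 2·1 = 13
  a_7 = 1·13 + 1·8 + 1·7 + 2·-4 = 20
  a_8 = 1·20 + 1·13 + 1·8 + 2·7 = 55
  a_9 = 1·55 + 1·20 + 1·13 + 2·8 = 104
  a_10 = 1·104 + 1·55 + 1·20 + 2·13 = 205

1,1,1,2 ; 205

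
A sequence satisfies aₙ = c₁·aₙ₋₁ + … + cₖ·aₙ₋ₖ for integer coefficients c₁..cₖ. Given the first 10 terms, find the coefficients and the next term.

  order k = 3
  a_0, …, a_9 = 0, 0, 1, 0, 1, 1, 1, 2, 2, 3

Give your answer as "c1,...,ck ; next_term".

0,1,1 ; 4

  a_3 = 0·1 + 1·0 + 1·0 = 0
  a_4 = 0·0 + 1·1 + 1·0 = 1
  a_5 = 0·1 + 1·0 + 1·1 = 1
  a_6 = 0·1 + 1·1 + 1·0 = 1
  a_7 = 0·1 + 1·1 + 1·1 = 2
  a_8 = 0·2 + 1·1 + 1·1 = 2
  a_9 = 0·2 + 1·2 + 1·1 = 3
  a_10 = 0·3 + 1·2 + 1·2 = 4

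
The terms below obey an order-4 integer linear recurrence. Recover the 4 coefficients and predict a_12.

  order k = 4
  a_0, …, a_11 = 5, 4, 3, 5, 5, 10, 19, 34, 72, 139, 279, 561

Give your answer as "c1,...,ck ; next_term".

  a_4 = 1·5 + 2·3 + 1·4 + -2·5 = 5
  a_5 = 1·5 + 2·5 + 1·3 + -2·4 = 10
  a_6 = 1·10 + 2·5 + 1·5 + -2·3 = 19
  a_7 = 1·19 + 2·10 + 1·5 + -2·5 = 34
  a_8 = 1·34 + 2·19 + 1·10 + -2·5 = 72
  a_9 = 1·72 + 2·34 + 1·19 + -2·10 = 139
  a_10 = 1·139 + 2·72 + 1·34 + -2·19 = 279
  a_11 = 1·279 + 2·139 + 1·72 + -2·34 = 561
  a_12 = 1·561 + 2·279 + 1·139 + -2·72 = 1114

1,2,1,-2 ; 1114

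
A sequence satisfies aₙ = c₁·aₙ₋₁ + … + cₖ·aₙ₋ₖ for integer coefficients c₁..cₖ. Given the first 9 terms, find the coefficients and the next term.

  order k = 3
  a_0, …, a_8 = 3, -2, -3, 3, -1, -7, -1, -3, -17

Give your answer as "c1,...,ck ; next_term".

1,0,2 ; -19

  a_3 = 1·-3 + 0·-2 + 2·3 = 3
  a_4 = 1·3 + 0·-3 + 2·-2 = -1
  a_5 = 1·-1 + 0·3 + 2·-3 = -7
  a_6 = 1·-7 + 0·-1 + 2·3 = -1
  a_7 = 1·-1 + 0·-7 + 2·-1 = -3
  a_8 = 1·-3 + 0·-1 + 2·-7 = -17
  a_9 = 1·-17 + 0·-3 + 2·-1 = -19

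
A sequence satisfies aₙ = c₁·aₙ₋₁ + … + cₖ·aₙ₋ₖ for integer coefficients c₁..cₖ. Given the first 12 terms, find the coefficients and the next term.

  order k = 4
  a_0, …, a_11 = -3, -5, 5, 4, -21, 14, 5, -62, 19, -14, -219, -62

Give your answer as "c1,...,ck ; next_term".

0,1,4,2 ; -237

  a_4 = 0·4 + 1·5 + 4·-5 + 2·-3 = -21
  a_5 = 0·-21 + 1·4 + 4·5 + 2·-5 = 14
  a_6 = 0·14 + 1·-21 + 4·4 + 2·5 = 5
  a_7 = 0·5 + 1·14 + 4·-21 + 2·4 = -62
  a_8 = 0·-62 + 1·5 + 4·14 + 2·-21 = 19
  a_9 = 0·19 + 1·-62 + 4·5 + 2·14 = -14
  a_10 = 0·-14 + 1·19 + 4·-62 + 2·5 = -219
  a_11 = 0·-219 + 1·-14 + 4·19 + 2·-62 = -62
  a_12 = 0·-62 + 1·-219 + 4·-14 + 2·19 = -237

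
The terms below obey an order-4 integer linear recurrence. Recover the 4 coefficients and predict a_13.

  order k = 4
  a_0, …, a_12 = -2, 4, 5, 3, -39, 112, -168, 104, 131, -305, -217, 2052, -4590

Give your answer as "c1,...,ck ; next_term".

  a_4 = -3·3 + -4·5 + -1·4 + 3·-2 = -39
  a_5 = -3·-39 + -4·3 + -1·5 + 3·4 = 112
  a_6 = -3·112 + -4·-39 + -1·3 + 3·5 = -168
  a_7 = -3·-168 + -4·112 + -1·-39 + 3·3 = 104
  a_8 = -3·104 + -4·-168 + -1·112 + 3·-39 = 131
  a_9 = -3·131 + -4·104 + -1·-168 + 3·112 = -305
  a_10 = -3·-305 + -4·131 + -1·104 + 3·-168 = -217
  a_11 = -3·-217 + -4·-305 + -1·131 + 3·104 = 2052
  a_12 = -3·2052 + -4·-217 + -1·-305 + 3·131 = -4590
  a_13 = -3·-4590 + -4·2052 + -1·-217 + 3·-305 = 4864

-3,-4,-1,3 ; 4864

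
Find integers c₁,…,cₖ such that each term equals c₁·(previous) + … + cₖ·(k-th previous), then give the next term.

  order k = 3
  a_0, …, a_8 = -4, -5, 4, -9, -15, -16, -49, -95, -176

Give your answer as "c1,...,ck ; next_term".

1,1,2 ; -369

  a_3 = 1·4 + 1·-5 + 2·-4 = -9
  a_4 = 1·-9 + 1·4 + 2·-5 = -15
  a_5 = 1·-15 + 1·-9 + 2·4 = -16
  a_6 = 1·-16 + 1·-15 + 2·-9 = -49
  a_7 = 1·-49 + 1·-16 + 2·-15 = -95
  a_8 = 1·-95 + 1·-49 + 2·-16 = -176
  a_9 = 1·-176 + 1·-95 + 2·-49 = -369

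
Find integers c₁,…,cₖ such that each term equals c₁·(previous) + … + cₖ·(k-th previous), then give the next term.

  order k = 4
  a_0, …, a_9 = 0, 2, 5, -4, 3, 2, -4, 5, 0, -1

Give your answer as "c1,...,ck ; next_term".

1,1,1,-1 ; 8

  a_4 = 1·-4 + 1·5 + 1·2 + -1·0 = 3
  a_5 = 1·3 + 1·-4 + 1·5 + -1·2 = 2
  a_6 = 1·2 + 1·3 + 1·-4 + -1·5 = -4
  a_7 = 1·-4 + 1·2 + 1·3 + -1·-4 = 5
  a_8 = 1·5 + 1·-4 + 1·2 + -1·3 = 0
  a_9 = 1·0 + 1·5 + 1·-4 + -1·2 = -1
  a_10 = 1·-1 + 1·0 + 1·5 + -1·-4 = 8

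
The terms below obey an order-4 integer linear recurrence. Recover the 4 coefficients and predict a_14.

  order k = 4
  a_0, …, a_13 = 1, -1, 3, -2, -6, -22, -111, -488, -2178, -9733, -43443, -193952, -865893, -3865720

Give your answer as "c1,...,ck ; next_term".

4,2,1,-3 ; -17258289

  a_4 = 4·-2 + 2·3 + 1·-1 + -3·1 = -6
  a_5 = 4·-6 + 2·-2 + 1·3 + -3·-1 = -22
  a_6 = 4·-22 + 2·-6 + 1·-2 + -3·3 = -111
  a_7 = 4·-111 + 2·-22 + 1·-6 + -3·-2 = -488
  a_8 = 4·-488 + 2·-111 + 1·-22 + -3·-6 = -2178
  a_9 = 4·-2178 + 2·-488 + 1·-111 + -3·-22 = -9733
  a_10 = 4·-9733 + 2·-2178 + 1·-488 + -3·-111 = -43443
  a_11 = 4·-43443 + 2·-9733 + 1·-2178 + -3·-488 = -193952
  a_12 = 4·-193952 + 2·-43443 + 1·-9733 + -3·-2178 = -865893
  a_13 = 4·-865893 + 2·-193952 + 1·-43443 + -3·-9733 = -3865720
  a_14 = 4·-3865720 + 2·-865893 + 1·-193952 + -3·-43443 = -17258289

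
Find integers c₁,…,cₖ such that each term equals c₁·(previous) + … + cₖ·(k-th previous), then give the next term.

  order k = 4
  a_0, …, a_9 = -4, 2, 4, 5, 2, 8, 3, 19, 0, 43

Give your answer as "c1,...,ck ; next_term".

0,2,-1,1 ; -16

  a_4 = 0·5 + 2·4 + -1·2 + 1·-4 = 2
  a_5 = 0·2 + 2·5 + -1·4 + 1·2 = 8
  a_6 = 0·8 + 2·2 + -1·5 + 1·4 = 3
  a_7 = 0·3 + 2·8 + -1·2 + 1·5 = 19
  a_8 = 0·19 + 2·3 + -1·8 + 1·2 = 0
  a_9 = 0·0 + 2·19 + -1·3 + 1·8 = 43
  a_10 = 0·43 + 2·0 + -1·19 + 1·3 = -16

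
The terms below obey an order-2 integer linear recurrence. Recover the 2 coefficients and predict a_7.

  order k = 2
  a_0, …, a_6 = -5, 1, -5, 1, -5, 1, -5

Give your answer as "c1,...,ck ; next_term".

0,1 ; 1

  a_2 = 0·1 + 1·-5 = -5
  a_3 = 0·-5 + 1·1 = 1
  a_4 = 0·1 + 1·-5 = -5
  a_5 = 0·-5 + 1·1 = 1
  a_6 = 0·1 + 1·-5 = -5
  a_7 = 0·-5 + 1·1 = 1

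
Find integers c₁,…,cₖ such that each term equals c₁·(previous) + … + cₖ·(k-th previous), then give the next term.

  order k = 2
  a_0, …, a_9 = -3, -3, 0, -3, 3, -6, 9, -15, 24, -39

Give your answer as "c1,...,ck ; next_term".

-1,1 ; 63

  a_2 = -1·-3 + 1·-3 = 0
  a_3 = -1·0 + 1·-3 = -3
  a_4 = -1·-3 + 1·0 = 3
  a_5 = -1·3 + 1·-3 = -6
  a_6 = -1·-6 + 1·3 = 9
  a_7 = -1·9 + 1·-6 = -15
  a_8 = -1·-15 + 1·9 = 24
  a_9 = -1·24 + 1·-15 = -39
  a_10 = -1·-39 + 1·24 = 63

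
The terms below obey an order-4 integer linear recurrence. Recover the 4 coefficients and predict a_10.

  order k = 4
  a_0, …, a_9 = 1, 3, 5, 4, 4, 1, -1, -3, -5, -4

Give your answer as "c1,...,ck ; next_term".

  a_4 = 0·4 + 1·5 + 0·3 + -1·1 = 4
  a_5 = 0·4 + 1·4 + 0·5 + -1·3 = 1
  a_6 = 0·1 + 1·4 + 0·4 + -1·5 = -1
  a_7 = 0·-1 + 1·1 + 0·4 + -1·4 = -3
  a_8 = 0·-3 + 1·-1 + 0·1 + -1·4 = -5
  a_9 = 0·-5 + 1·-3 + 0·-1 + -1·1 = -4
  a_10 = 0·-4 + 1·-5 + 0·-3 + -1·-1 = -4

0,1,0,-1 ; -4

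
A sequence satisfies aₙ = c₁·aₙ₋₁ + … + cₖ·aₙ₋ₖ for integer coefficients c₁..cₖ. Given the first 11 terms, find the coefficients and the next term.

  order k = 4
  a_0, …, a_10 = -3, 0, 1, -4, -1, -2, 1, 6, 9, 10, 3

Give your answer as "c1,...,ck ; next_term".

  a_4 = 1·-4 + 0·1 + -1·0 + -1·-3 = -1
  a_5 = 1·-1 + 0·-4 + -1·1 + -1·0 = -2
  a_6 = 1·-2 + 0·-1 + -1·-4 + -1·1 = 1
  a_7 = 1·1 + 0·-2 + -1·-1 + -1·-4 = 6
  a_8 = 1·6 + 0·1 + -1·-2 + -1·-1 = 9
  a_9 = 1·9 + 0·6 + -1·1 + -1·-2 = 10
  a_10 = 1·10 + 0·9 + -1·6 + -1·1 = 3
  a_11 = 1·3 + 0·10 + -1·9 + -1·6 = -12

1,0,-1,-1 ; -12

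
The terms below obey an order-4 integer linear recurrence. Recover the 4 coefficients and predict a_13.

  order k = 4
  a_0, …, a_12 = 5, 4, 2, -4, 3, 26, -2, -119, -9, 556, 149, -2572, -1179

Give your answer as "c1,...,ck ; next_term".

  a_4 = 0·-4 + -4·2 + -1·4 + 3·5 = 3
  a_5 = 0·3 + -4·-4 + -1·2 + 3·4 = 26
  a_6 = 0·26 + -4·3 + -1·-4 + 3·2 = -2
  a_7 = 0·-2 + -4·26 + -1·3 + 3·-4 = -119
  a_8 = 0·-119 + -4·-2 + -1·26 + 3·3 = -9
  a_9 = 0·-9 + -4·-119 + -1·-2 + 3·26 = 556
  a_10 = 0·556 + -4·-9 + -1·-119 + 3·-2 = 149
  a_11 = 0·149 + -4·556 + -1·-9 + 3·-119 = -2572
  a_12 = 0·-2572 + -4·149 + -1·556 + 3·-9 = -1179
  a_13 = 0·-1179 + -4·-2572 + -1·149 + 3·556 = 11807

0,-4,-1,3 ; 11807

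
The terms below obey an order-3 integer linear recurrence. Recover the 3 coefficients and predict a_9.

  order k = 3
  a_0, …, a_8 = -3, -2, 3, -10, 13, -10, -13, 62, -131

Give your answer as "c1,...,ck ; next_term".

-2,-1,2 ; 174

  a_3 = -2·3 + -1·-2 + 2·-3 = -10
  a_4 = -2·-10 + -1·3 + 2·-2 = 13
  a_5 = -2·13 + -1·-10 + 2·3 = -10
  a_6 = -2·-10 + -1·13 + 2·-10 = -13
  a_7 = -2·-13 + -1·-10 + 2·13 = 62
  a_8 = -2·62 + -1·-13 + 2·-10 = -131
  a_9 = -2·-131 + -1·62 + 2·-13 = 174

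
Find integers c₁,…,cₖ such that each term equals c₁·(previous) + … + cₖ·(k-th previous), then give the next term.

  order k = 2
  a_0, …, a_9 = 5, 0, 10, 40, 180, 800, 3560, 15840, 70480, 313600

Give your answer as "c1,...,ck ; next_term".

  a_2 = 4·0 + 2·5 = 10
  a_3 = 4·10 + 2·0 = 40
  a_4 = 4·40 + 2·10 = 180
  a_5 = 4·180 + 2·40 = 800
  a_6 = 4·800 + 2·180 = 3560
  a_7 = 4·3560 + 2·800 = 15840
  a_8 = 4·15840 + 2·3560 = 70480
  a_9 = 4·70480 + 2·15840 = 313600
  a_10 = 4·313600 + 2·70480 = 1395360

4,2 ; 1395360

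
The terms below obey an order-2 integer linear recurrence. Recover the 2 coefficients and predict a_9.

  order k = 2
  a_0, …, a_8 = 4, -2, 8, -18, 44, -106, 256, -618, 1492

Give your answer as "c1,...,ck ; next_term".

  a_2 = -2·-2 + 1·4 = 8
  a_3 = -2·8 + 1·-2 = -18
  a_4 = -2·-18 + 1·8 = 44
  a_5 = -2·44 + 1·-18 = -106
  a_6 = -2·-106 + 1·44 = 256
  a_7 = -2·256 + 1·-106 = -618
  a_8 = -2·-618 + 1·256 = 1492
  a_9 = -2·1492 + 1·-618 = -3602

-2,1 ; -3602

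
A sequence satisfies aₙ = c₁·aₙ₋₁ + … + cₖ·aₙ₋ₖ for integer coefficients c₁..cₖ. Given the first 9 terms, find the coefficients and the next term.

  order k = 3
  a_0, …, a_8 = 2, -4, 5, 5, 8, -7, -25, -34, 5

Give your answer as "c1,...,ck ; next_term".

1,-1,-2 ; 89

  a_3 = 1·5 + -1·-4 + -2·2 = 5
  a_4 = 1·5 + -1·5 + -2·-4 = 8
  a_5 = 1·8 + -1·5 + -2·5 = -7
  a_6 = 1·-7 + -1·8 + -2·5 = -25
  a_7 = 1·-25 + -1·-7 + -2·8 = -34
  a_8 = 1·-34 + -1·-25 + -2·-7 = 5
  a_9 = 1·5 + -1·-34 + -2·-25 = 89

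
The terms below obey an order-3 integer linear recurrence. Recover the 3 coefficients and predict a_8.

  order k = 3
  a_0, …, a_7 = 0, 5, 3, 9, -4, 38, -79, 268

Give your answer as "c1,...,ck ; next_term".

-2,3,1 ; -735

  a_3 = -2·3 + 3·5 + 1·0 = 9
  a_4 = -2·9 + 3·3 + 1·5 = -4
  a_5 = -2·-4 + 3·9 + 1·3 = 38
  a_6 = -2·38 + 3·-4 + 1·9 = -79
  a_7 = -2·-79 + 3·38 + 1·-4 = 268
  a_8 = -2·268 + 3·-79 + 1·38 = -735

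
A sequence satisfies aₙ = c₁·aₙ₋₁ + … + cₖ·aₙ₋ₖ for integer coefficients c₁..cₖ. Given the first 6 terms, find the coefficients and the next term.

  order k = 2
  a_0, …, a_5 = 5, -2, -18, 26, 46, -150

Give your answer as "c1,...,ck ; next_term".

-1,-4 ; -34

  a_2 = -1·-2 + -4·5 = -18
  a_3 = -1·-18 + -4·-2 = 26
  a_4 = -1·26 + -4·-18 = 46
  a_5 = -1·46 + -4·26 = -150
  a_6 = -1·-150 + -4·46 = -34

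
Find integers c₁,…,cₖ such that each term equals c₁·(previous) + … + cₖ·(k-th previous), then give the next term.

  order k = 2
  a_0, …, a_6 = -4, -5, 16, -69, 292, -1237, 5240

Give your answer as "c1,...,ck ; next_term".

  a_2 = -4·-5 + 1·-4 = 16
  a_3 = -4·16 + 1·-5 = -69
  a_4 = -4·-69 + 1·16 = 292
  a_5 = -4·292 + 1·-69 = -1237
  a_6 = -4·-1237 + 1·292 = 5240
  a_7 = -4·5240 + 1·-1237 = -22197

-4,1 ; -22197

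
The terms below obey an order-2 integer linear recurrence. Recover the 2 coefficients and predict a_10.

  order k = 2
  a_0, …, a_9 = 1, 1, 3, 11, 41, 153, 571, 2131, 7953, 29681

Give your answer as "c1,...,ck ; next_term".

4,-1 ; 110771

  a_2 = 4·1 + -1·1 = 3
  a_3 = 4·3 + -1·1 = 11
  a_4 = 4·11 + -1·3 = 41
  a_5 = 4·41 + -1·11 = 153
  a_6 = 4·153 + -1·41 = 571
  a_7 = 4·571 + -1·153 = 2131
  a_8 = 4·2131 + -1·571 = 7953
  a_9 = 4·7953 + -1·2131 = 29681
  a_10 = 4·29681 + -1·7953 = 110771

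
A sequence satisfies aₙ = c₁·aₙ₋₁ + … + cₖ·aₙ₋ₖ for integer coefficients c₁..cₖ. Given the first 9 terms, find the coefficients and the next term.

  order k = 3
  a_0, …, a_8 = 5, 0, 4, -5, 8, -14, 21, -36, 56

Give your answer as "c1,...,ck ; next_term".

0,2,-1 ; -93

  a_3 = 0·4 + 2·0 + -1·5 = -5
  a_4 = 0·-5 + 2·4 + -1·0 = 8
  a_5 = 0·8 + 2·-5 + -1·4 = -14
  a_6 = 0·-14 + 2·8 + -1·-5 = 21
  a_7 = 0·21 + 2·-14 + -1·8 = -36
  a_8 = 0·-36 + 2·21 + -1·-14 = 56
  a_9 = 0·56 + 2·-36 + -1·21 = -93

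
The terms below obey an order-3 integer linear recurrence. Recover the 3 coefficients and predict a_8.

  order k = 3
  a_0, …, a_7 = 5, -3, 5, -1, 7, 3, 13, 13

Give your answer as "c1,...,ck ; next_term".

  a_3 = 0·5 + 2·-3 + 1·5 = -1
  a_4 = 0·-1 + 2·5 + 1·-3 = 7
  a_5 = 0·7 + 2·-1 + 1·5 = 3
  a_6 = 0·3 + 2·7 + 1·-1 = 13
  a_7 = 0·13 + 2·3 + 1·7 = 13
  a_8 = 0·13 + 2·13 + 1·3 = 29

0,2,1 ; 29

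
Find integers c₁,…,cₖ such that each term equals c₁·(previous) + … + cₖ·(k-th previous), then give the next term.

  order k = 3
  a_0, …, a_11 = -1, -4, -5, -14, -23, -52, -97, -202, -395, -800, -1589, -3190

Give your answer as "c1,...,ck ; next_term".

  a_3 = 0·-5 + 3·-4 + 2·-1 = -14
  a_4 = 0·-14 + 3·-5 + 2·-4 = -23
  a_5 = 0·-23 + 3·-14 + 2·-5 = -52
  a_6 = 0·-52 + 3·-23 + 2·-14 = -97
  a_7 = 0·-97 + 3·-52 + 2·-23 = -202
  a_8 = 0·-202 + 3·-97 + 2·-52 = -395
  a_9 = 0·-395 + 3·-202 + 2·-97 = -800
  a_10 = 0·-800 + 3·-395 + 2·-202 = -1589
  a_11 = 0·-1589 + 3·-800 + 2·-395 = -3190
  a_12 = 0·-3190 + 3·-1589 + 2·-800 = -6367

0,3,2 ; -6367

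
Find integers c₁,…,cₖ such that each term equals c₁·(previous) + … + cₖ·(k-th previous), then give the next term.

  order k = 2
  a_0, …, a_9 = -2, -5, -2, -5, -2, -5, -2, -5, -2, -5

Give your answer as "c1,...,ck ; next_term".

0,1 ; -2

  a_2 = 0·-5 + 1·-2 = -2
  a_3 = 0·-2 + 1·-5 = -5
  a_4 = 0·-5 + 1·-2 = -2
  a_5 = 0·-2 + 1·-5 = -5
  a_6 = 0·-5 + 1·-2 = -2
  a_7 = 0·-2 + 1·-5 = -5
  a_8 = 0·-5 + 1·-2 = -2
  a_9 = 0·-2 + 1·-5 = -5
  a_10 = 0·-5 + 1·-2 = -2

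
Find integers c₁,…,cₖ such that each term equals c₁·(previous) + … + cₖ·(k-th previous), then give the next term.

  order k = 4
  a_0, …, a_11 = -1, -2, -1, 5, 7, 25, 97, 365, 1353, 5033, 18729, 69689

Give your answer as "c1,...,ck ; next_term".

3,2,2,2 ; 259297

  a_4 = 3·5 + 2·-1 + 2·-2 + 2·-1 = 7
  a_5 = 3·7 + 2·5 + 2·-1 + 2·-2 = 25
  a_6 = 3·25 + 2·7 + 2·5 + 2·-1 = 97
  a_7 = 3·97 + 2·25 + 2·7 + 2·5 = 365
  a_8 = 3·365 + 2·97 + 2·25 + 2·7 = 1353
  a_9 = 3·1353 + 2·365 + 2·97 + 2·25 = 5033
  a_10 = 3·5033 + 2·1353 + 2·365 + 2·97 = 18729
  a_11 = 3·18729 + 2·5033 + 2·1353 + 2·365 = 69689
  a_12 = 3·69689 + 2·18729 + 2·5033 + 2·1353 = 259297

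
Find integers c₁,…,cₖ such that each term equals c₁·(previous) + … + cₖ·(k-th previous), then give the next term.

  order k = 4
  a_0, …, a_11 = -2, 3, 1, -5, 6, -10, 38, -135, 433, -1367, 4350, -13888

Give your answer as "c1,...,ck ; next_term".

  a_4 = -3·-5 + 0·1 + -1·3 + 3·-2 = 6
  a_5 = -3·6 + 0·-5 + -1·1 + 3·3 = -10
  a_6 = -3·-10 + 0·6 + -1·-5 + 3·1 = 38
  a_7 = -3·38 + 0·-10 + -1·6 + 3·-5 = -135
  a_8 = -3·-135 + 0·38 + -1·-10 + 3·6 = 433
  a_9 = -3·433 + 0·-135 + -1·38 + 3·-10 = -1367
  a_10 = -3·-1367 + 0·433 + -1·-135 + 3·38 = 4350
  a_11 = -3·4350 + 0·-1367 + -1·433 + 3·-135 = -13888
  a_12 = -3·-13888 + 0·4350 + -1·-1367 + 3·433 = 44330

-3,0,-1,3 ; 44330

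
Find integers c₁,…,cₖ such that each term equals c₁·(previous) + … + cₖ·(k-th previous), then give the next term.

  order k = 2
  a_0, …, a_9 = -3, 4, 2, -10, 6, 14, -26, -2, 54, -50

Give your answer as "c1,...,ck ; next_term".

-1,-2 ; -58

  a_2 = -1·4 + -2·-3 = 2
  a_3 = -1·2 + -2·4 = -10
  a_4 = -1·-10 + -2·2 = 6
  a_5 = -1·6 + -2·-10 = 14
  a_6 = -1·14 + -2·6 = -26
  a_7 = -1·-26 + -2·14 = -2
  a_8 = -1·-2 + -2·-26 = 54
  a_9 = -1·54 + -2·-2 = -50
  a_10 = -1·-50 + -2·54 = -58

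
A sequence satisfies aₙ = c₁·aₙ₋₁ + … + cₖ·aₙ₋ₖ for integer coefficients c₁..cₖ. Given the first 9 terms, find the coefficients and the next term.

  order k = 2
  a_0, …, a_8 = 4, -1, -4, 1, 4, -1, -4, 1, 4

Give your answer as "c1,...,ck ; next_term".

0,-1 ; -1

  a_2 = 0·-1 + -1·4 = -4
  a_3 = 0·-4 + -1·-1 = 1
  a_4 = 0·1 + -1·-4 = 4
  a_5 = 0·4 + -1·1 = -1
  a_6 = 0·-1 + -1·4 = -4
  a_7 = 0·-4 + -1·-1 = 1
  a_8 = 0·1 + -1·-4 = 4
  a_9 = 0·4 + -1·1 = -1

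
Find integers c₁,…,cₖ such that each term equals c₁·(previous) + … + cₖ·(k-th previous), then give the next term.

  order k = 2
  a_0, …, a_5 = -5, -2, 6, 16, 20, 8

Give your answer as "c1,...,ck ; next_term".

  a_2 = 2·-2 + -2·-5 = 6
  a_3 = 2·6 + -2·-2 = 16
  a_4 = 2·16 + -2·6 = 20
  a_5 = 2·20 + -2·16 = 8
  a_6 = 2·8 + -2·20 = -24

2,-2 ; -24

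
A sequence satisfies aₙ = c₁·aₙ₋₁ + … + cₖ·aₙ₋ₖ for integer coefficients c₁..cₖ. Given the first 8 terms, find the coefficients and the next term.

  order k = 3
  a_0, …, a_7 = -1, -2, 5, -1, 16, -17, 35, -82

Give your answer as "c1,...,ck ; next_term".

0,2,-3 ; 121

  a_3 = 0·5 + 2·-2 + -3·-1 = -1
  a_4 = 0·-1 + 2·5 + -3·-2 = 16
  a_5 = 0·16 + 2·-1 + -3·5 = -17
  a_6 = 0·-17 + 2·16 + -3·-1 = 35
  a_7 = 0·35 + 2·-17 + -3·16 = -82
  a_8 = 0·-82 + 2·35 + -3·-17 = 121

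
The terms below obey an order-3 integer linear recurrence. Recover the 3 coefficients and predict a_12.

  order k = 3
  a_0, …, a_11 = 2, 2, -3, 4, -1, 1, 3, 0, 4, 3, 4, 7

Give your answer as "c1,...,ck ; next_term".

0,1,1 ; 7

  a_3 = 0·-3 + 1·2 + 1·2 = 4
  a_4 = 0·4 + 1·-3 + 1·2 = -1
  a_5 = 0·-1 + 1·4 + 1·-3 = 1
  a_6 = 0·1 + 1·-1 + 1·4 = 3
  a_7 = 0·3 + 1·1 + 1·-1 = 0
  a_8 = 0·0 + 1·3 + 1·1 = 4
  a_9 = 0·4 + 1·0 + 1·3 = 3
  a_10 = 0·3 + 1·4 + 1·0 = 4
  a_11 = 0·4 + 1·3 + 1·4 = 7
  a_12 = 0·7 + 1·4 + 1·3 = 7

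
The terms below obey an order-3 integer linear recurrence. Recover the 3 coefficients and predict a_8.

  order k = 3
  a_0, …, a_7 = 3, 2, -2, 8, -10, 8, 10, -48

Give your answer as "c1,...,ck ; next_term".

-2,-1,2 ; 102

  a_3 = -2·-2 + -1·2 + 2·3 = 8
  a_4 = -2·8 + -1·-2 + 2·2 = -10
  a_5 = -2·-10 + -1·8 + 2·-2 = 8
  a_6 = -2·8 + -1·-10 + 2·8 = 10
  a_7 = -2·10 + -1·8 + 2·-10 = -48
  a_8 = -2·-48 + -1·10 + 2·8 = 102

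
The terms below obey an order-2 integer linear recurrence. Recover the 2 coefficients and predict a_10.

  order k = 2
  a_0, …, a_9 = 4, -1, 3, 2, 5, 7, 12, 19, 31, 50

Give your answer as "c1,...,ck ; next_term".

  a_2 = 1·-1 + 1·4 = 3
  a_3 = 1·3 + 1·-1 = 2
  a_4 = 1·2 + 1·3 = 5
  a_5 = 1·5 + 1·2 = 7
  a_6 = 1·7 + 1·5 = 12
  a_7 = 1·12 + 1·7 = 19
  a_8 = 1·19 + 1·12 = 31
  a_9 = 1·31 + 1·19 = 50
  a_10 = 1·50 + 1·31 = 81

1,1 ; 81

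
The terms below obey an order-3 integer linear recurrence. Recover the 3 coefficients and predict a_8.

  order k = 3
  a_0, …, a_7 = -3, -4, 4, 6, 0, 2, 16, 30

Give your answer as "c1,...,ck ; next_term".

  a_3 = 2·4 + -1·-4 + 2·-3 = 6
  a_4 = 2·6 + -1·4 + 2·-4 = 0
  a_5 = 2·0 + -1·6 + 2·4 = 2
  a_6 = 2·2 + -1·0 + 2·6 = 16
  a_7 = 2·16 + -1·2 + 2·0 = 30
  a_8 = 2·30 + -1·16 + 2·2 = 48

2,-1,2 ; 48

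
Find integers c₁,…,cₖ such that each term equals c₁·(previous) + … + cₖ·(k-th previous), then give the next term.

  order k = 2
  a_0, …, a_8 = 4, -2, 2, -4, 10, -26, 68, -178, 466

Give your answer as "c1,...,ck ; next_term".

-3,-1 ; -1220

  a_2 = -3·-2 + -1·4 = 2
  a_3 = -3·2 + -1·-2 = -4
  a_4 = -3·-4 + -1·2 = 10
  a_5 = -3·10 + -1·-4 = -26
  a_6 = -3·-26 + -1·10 = 68
  a_7 = -3·68 + -1·-26 = -178
  a_8 = -3·-178 + -1·68 = 466
  a_9 = -3·466 + -1·-178 = -1220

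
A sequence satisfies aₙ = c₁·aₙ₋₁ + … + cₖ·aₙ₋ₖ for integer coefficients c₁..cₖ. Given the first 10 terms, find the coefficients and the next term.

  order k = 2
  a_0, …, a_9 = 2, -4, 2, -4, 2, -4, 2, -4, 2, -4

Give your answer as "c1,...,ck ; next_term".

  a_2 = 0·-4 + 1·2 = 2
  a_3 = 0·2 + 1·-4 = -4
  a_4 = 0·-4 + 1·2 = 2
  a_5 = 0·2 + 1·-4 = -4
  a_6 = 0·-4 + 1·2 = 2
  a_7 = 0·2 + 1·-4 = -4
  a_8 = 0·-4 + 1·2 = 2
  a_9 = 0·2 + 1·-4 = -4
  a_10 = 0·-4 + 1·2 = 2

0,1 ; 2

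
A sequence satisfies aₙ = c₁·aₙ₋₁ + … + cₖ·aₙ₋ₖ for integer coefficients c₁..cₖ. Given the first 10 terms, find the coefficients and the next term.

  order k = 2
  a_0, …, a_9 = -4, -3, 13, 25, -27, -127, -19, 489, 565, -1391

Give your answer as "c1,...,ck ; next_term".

  a_2 = 1·-3 + -4·-4 = 13
  a_3 = 1·13 + -4·-3 = 25
  a_4 = 1·25 + -4·13 = -27
  a_5 = 1·-27 + -4·25 = -127
  a_6 = 1·-127 + -4·-27 = -19
  a_7 = 1·-19 + -4·-127 = 489
  a_8 = 1·489 + -4·-19 = 565
  a_9 = 1·565 + -4·489 = -1391
  a_10 = 1·-1391 + -4·565 = -3651

1,-4 ; -3651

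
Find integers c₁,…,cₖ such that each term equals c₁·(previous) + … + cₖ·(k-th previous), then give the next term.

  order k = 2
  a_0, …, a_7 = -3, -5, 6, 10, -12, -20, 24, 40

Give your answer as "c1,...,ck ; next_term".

  a_2 = 0·-5 + -2·-3 = 6
  a_3 = 0·6 + -2·-5 = 10
  a_4 = 0·10 + -2·6 = -12
  a_5 = 0·-12 + -2·10 = -20
  a_6 = 0·-20 + -2·-12 = 24
  a_7 = 0·24 + -2·-20 = 40
  a_8 = 0·40 + -2·24 = -48

0,-2 ; -48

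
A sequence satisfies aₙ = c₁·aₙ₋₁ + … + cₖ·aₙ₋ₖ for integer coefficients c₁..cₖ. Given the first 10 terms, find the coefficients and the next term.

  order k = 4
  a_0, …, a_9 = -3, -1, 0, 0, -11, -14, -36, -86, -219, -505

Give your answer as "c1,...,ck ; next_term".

1,2,2,3 ; -1223

  a_4 = 1·0 + 2·0 + 2·-1 + 3·-3 = -11
  a_5 = 1·-11 + 2·0 + 2·0 + 3·-1 = -14
  a_6 = 1·-14 + 2·-11 + 2·0 + 3·0 = -36
  a_7 = 1·-36 + 2·-14 + 2·-11 + 3·0 = -86
  a_8 = 1·-86 + 2·-36 + 2·-14 + 3·-11 = -219
  a_9 = 1·-219 + 2·-86 + 2·-36 + 3·-14 = -505
  a_10 = 1·-505 + 2·-219 + 2·-86 + 3·-36 = -1223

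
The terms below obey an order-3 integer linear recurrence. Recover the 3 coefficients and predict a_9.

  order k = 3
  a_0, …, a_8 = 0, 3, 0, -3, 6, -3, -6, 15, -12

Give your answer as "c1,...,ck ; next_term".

-1,-1,1 ; -9

  a_3 = -1·0 + -1·3 + 1·0 = -3
  a_4 = -1·-3 + -1·0 + 1·3 = 6
  a_5 = -1·6 + -1·-3 + 1·0 = -3
  a_6 = -1·-3 + -1·6 + 1·-3 = -6
  a_7 = -1·-6 + -1·-3 + 1·6 = 15
  a_8 = -1·15 + -1·-6 + 1·-3 = -12
  a_9 = -1·-12 + -1·15 + 1·-6 = -9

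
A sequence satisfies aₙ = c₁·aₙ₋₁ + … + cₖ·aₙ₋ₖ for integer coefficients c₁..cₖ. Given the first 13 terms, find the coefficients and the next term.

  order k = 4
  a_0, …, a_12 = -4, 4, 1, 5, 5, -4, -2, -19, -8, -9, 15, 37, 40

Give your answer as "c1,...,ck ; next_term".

0,1,-1,-2 ; 40

  a_4 = 0·5 + 1·1 + -1·4 + -2·-4 = 5
  a_5 = 0·5 + 1·5 + -1·1 + -2·4 = -4
  a_6 = 0·-4 + 1·5 + -1·5 + -2·1 = -2
  a_7 = 0·-2 + 1·-4 + -1·5 + -2·5 = -19
  a_8 = 0·-19 + 1·-2 + -1·-4 + -2·5 = -8
  a_9 = 0·-8 + 1·-19 + -1·-2 + -2·-4 = -9
  a_10 = 0·-9 + 1·-8 + -1·-19 + -2·-2 = 15
  a_11 = 0·15 + 1·-9 + -1·-8 + -2·-19 = 37
  a_12 = 0·37 + 1·15 + -1·-9 + -2·-8 = 40
  a_13 = 0·40 + 1·37 + -1·15 + -2·-9 = 40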